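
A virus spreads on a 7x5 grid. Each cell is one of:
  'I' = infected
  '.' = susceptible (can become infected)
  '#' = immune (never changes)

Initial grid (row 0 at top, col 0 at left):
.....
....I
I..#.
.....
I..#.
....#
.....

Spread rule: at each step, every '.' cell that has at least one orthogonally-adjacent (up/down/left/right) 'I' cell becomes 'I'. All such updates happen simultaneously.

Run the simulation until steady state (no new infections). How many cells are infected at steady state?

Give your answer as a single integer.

Answer: 32

Derivation:
Step 0 (initial): 3 infected
Step 1: +8 new -> 11 infected
Step 2: +10 new -> 21 infected
Step 3: +7 new -> 28 infected
Step 4: +2 new -> 30 infected
Step 5: +1 new -> 31 infected
Step 6: +1 new -> 32 infected
Step 7: +0 new -> 32 infected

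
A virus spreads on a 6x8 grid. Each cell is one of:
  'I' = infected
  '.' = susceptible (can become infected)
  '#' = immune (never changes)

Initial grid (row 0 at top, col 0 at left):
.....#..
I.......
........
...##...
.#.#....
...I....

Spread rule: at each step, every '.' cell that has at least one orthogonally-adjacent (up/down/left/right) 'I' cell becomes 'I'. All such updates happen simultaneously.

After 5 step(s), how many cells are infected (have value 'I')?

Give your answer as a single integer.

Answer: 36

Derivation:
Step 0 (initial): 2 infected
Step 1: +5 new -> 7 infected
Step 2: +8 new -> 15 infected
Step 3: +9 new -> 24 infected
Step 4: +6 new -> 30 infected
Step 5: +6 new -> 36 infected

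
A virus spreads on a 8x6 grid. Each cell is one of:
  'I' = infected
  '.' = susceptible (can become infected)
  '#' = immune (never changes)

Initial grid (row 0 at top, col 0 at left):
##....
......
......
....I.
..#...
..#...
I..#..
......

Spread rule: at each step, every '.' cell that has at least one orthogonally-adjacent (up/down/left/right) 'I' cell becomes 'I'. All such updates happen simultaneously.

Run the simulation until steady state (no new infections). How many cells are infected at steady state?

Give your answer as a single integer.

Step 0 (initial): 2 infected
Step 1: +7 new -> 9 infected
Step 2: +11 new -> 20 infected
Step 3: +11 new -> 31 infected
Step 4: +8 new -> 39 infected
Step 5: +4 new -> 43 infected
Step 6: +0 new -> 43 infected

Answer: 43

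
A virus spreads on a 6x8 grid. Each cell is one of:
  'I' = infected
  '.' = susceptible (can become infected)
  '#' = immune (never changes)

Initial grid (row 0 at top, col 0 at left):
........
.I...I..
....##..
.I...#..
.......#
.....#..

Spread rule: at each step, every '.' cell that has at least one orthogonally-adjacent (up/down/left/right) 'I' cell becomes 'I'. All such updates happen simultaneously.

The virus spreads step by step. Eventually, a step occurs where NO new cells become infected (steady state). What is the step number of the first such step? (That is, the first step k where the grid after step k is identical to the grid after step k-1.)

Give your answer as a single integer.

Answer: 7

Derivation:
Step 0 (initial): 3 infected
Step 1: +10 new -> 13 infected
Step 2: +13 new -> 26 infected
Step 3: +9 new -> 35 infected
Step 4: +4 new -> 39 infected
Step 5: +3 new -> 42 infected
Step 6: +1 new -> 43 infected
Step 7: +0 new -> 43 infected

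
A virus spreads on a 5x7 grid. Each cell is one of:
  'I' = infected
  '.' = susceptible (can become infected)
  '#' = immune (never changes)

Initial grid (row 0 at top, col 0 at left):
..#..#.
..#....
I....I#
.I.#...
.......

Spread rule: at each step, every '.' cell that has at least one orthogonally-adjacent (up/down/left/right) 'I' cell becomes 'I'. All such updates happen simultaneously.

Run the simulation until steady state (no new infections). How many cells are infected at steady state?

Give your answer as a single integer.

Step 0 (initial): 3 infected
Step 1: +8 new -> 11 infected
Step 2: +11 new -> 22 infected
Step 3: +7 new -> 29 infected
Step 4: +1 new -> 30 infected
Step 5: +0 new -> 30 infected

Answer: 30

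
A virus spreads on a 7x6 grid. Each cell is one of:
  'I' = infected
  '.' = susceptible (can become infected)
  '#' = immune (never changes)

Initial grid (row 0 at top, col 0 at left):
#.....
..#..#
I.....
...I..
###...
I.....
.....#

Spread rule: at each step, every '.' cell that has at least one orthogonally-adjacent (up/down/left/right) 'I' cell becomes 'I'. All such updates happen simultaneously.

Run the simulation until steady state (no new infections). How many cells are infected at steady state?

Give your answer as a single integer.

Answer: 35

Derivation:
Step 0 (initial): 3 infected
Step 1: +9 new -> 12 infected
Step 2: +10 new -> 22 infected
Step 3: +8 new -> 30 infected
Step 4: +4 new -> 34 infected
Step 5: +1 new -> 35 infected
Step 6: +0 new -> 35 infected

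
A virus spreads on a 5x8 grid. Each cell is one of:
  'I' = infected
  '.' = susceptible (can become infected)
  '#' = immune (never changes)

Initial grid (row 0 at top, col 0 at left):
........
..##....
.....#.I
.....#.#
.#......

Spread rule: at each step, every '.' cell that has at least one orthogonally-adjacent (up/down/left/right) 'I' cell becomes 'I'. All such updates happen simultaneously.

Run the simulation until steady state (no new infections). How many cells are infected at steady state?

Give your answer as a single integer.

Answer: 34

Derivation:
Step 0 (initial): 1 infected
Step 1: +2 new -> 3 infected
Step 2: +3 new -> 6 infected
Step 3: +3 new -> 9 infected
Step 4: +4 new -> 13 infected
Step 5: +3 new -> 16 infected
Step 6: +4 new -> 20 infected
Step 7: +4 new -> 24 infected
Step 8: +3 new -> 27 infected
Step 9: +4 new -> 31 infected
Step 10: +2 new -> 33 infected
Step 11: +1 new -> 34 infected
Step 12: +0 new -> 34 infected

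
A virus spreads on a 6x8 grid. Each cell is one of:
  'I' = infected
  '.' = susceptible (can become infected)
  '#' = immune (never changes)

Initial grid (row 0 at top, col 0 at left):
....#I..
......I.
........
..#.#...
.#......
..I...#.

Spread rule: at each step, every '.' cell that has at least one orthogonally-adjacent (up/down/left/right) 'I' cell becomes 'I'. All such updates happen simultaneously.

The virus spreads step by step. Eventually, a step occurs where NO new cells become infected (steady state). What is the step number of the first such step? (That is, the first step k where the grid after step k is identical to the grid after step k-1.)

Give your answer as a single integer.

Answer: 8

Derivation:
Step 0 (initial): 3 infected
Step 1: +7 new -> 10 infected
Step 2: +8 new -> 18 infected
Step 3: +9 new -> 27 infected
Step 4: +6 new -> 33 infected
Step 5: +6 new -> 39 infected
Step 6: +3 new -> 42 infected
Step 7: +1 new -> 43 infected
Step 8: +0 new -> 43 infected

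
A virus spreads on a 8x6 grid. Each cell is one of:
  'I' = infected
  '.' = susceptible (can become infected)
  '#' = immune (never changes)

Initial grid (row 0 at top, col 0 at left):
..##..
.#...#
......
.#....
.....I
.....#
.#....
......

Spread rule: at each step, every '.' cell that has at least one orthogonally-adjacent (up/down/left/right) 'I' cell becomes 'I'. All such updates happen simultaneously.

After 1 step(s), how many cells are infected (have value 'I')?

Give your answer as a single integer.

Answer: 3

Derivation:
Step 0 (initial): 1 infected
Step 1: +2 new -> 3 infected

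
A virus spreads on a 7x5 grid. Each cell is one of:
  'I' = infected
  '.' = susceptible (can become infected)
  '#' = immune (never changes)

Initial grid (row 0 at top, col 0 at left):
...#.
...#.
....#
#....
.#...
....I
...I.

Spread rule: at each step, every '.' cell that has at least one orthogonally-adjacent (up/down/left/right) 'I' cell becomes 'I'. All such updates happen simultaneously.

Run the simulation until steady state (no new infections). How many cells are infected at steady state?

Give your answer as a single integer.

Answer: 28

Derivation:
Step 0 (initial): 2 infected
Step 1: +4 new -> 6 infected
Step 2: +4 new -> 10 infected
Step 3: +4 new -> 14 infected
Step 4: +3 new -> 17 infected
Step 5: +3 new -> 20 infected
Step 6: +2 new -> 22 infected
Step 7: +3 new -> 25 infected
Step 8: +2 new -> 27 infected
Step 9: +1 new -> 28 infected
Step 10: +0 new -> 28 infected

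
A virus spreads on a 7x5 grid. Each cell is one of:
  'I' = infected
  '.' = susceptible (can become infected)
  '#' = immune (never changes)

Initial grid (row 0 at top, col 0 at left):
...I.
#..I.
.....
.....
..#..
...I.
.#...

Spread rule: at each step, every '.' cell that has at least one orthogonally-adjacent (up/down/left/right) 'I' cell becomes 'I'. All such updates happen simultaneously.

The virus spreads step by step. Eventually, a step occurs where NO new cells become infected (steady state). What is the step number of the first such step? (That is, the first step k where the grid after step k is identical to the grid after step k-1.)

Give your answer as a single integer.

Answer: 6

Derivation:
Step 0 (initial): 3 infected
Step 1: +9 new -> 12 infected
Step 2: +9 new -> 21 infected
Step 3: +6 new -> 27 infected
Step 4: +4 new -> 31 infected
Step 5: +1 new -> 32 infected
Step 6: +0 new -> 32 infected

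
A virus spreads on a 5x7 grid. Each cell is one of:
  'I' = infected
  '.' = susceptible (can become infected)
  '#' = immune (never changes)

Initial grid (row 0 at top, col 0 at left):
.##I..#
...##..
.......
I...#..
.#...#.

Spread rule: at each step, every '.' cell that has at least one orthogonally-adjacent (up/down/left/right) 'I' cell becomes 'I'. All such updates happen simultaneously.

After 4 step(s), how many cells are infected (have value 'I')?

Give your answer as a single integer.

Step 0 (initial): 2 infected
Step 1: +4 new -> 6 infected
Step 2: +4 new -> 10 infected
Step 3: +6 new -> 16 infected
Step 4: +5 new -> 21 infected

Answer: 21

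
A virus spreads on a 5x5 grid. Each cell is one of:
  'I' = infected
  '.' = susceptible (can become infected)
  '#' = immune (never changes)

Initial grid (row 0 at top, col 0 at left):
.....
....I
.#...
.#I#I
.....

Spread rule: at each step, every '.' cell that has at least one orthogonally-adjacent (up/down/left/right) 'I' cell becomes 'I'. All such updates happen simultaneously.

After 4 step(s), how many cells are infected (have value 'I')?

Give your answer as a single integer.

Answer: 20

Derivation:
Step 0 (initial): 3 infected
Step 1: +6 new -> 9 infected
Step 2: +5 new -> 14 infected
Step 3: +3 new -> 17 infected
Step 4: +3 new -> 20 infected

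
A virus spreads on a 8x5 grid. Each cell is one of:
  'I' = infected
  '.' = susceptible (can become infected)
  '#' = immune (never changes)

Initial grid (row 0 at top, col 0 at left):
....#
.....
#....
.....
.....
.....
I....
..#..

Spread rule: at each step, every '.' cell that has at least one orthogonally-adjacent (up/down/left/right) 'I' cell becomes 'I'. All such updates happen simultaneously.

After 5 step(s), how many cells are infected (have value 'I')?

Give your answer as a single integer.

Answer: 22

Derivation:
Step 0 (initial): 1 infected
Step 1: +3 new -> 4 infected
Step 2: +4 new -> 8 infected
Step 3: +4 new -> 12 infected
Step 4: +5 new -> 17 infected
Step 5: +5 new -> 22 infected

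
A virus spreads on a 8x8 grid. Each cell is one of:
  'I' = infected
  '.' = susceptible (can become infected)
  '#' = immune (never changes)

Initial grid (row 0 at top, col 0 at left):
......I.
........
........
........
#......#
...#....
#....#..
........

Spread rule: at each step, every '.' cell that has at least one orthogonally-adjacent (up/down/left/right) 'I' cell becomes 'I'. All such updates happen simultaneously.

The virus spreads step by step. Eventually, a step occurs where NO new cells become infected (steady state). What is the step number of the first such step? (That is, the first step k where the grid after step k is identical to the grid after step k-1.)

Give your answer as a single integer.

Answer: 14

Derivation:
Step 0 (initial): 1 infected
Step 1: +3 new -> 4 infected
Step 2: +4 new -> 8 infected
Step 3: +5 new -> 13 infected
Step 4: +6 new -> 19 infected
Step 5: +6 new -> 25 infected
Step 6: +8 new -> 33 infected
Step 7: +7 new -> 40 infected
Step 8: +6 new -> 46 infected
Step 9: +5 new -> 51 infected
Step 10: +3 new -> 54 infected
Step 11: +3 new -> 57 infected
Step 12: +1 new -> 58 infected
Step 13: +1 new -> 59 infected
Step 14: +0 new -> 59 infected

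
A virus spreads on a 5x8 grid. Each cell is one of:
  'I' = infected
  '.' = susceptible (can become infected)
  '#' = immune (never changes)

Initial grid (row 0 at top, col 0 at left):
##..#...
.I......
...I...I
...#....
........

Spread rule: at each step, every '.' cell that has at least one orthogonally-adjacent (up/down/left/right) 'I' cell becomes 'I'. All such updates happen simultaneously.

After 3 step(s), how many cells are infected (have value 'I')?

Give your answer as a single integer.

Answer: 32

Derivation:
Step 0 (initial): 3 infected
Step 1: +9 new -> 12 infected
Step 2: +12 new -> 24 infected
Step 3: +8 new -> 32 infected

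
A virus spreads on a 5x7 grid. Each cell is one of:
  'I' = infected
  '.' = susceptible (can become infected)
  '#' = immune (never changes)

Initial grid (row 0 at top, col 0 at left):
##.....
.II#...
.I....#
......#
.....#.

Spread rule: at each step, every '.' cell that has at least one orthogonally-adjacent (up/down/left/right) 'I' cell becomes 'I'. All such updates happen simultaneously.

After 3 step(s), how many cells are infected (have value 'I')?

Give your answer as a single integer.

Answer: 18

Derivation:
Step 0 (initial): 3 infected
Step 1: +5 new -> 8 infected
Step 2: +5 new -> 13 infected
Step 3: +5 new -> 18 infected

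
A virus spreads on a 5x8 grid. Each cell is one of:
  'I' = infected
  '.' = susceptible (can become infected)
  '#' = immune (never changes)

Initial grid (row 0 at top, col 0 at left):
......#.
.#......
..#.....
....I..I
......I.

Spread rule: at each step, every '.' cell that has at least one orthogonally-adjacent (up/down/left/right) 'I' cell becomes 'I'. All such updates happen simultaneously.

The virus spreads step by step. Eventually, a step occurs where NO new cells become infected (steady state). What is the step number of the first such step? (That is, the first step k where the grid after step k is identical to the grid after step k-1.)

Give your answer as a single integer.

Step 0 (initial): 3 infected
Step 1: +8 new -> 11 infected
Step 2: +7 new -> 18 infected
Step 3: +7 new -> 25 infected
Step 4: +6 new -> 31 infected
Step 5: +3 new -> 34 infected
Step 6: +2 new -> 36 infected
Step 7: +1 new -> 37 infected
Step 8: +0 new -> 37 infected

Answer: 8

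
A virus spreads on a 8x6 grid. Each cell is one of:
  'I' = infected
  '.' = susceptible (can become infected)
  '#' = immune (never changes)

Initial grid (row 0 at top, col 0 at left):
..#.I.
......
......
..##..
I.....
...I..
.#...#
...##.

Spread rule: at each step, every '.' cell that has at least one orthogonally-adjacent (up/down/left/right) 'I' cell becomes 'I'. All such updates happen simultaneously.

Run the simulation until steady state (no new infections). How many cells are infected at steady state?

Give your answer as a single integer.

Step 0 (initial): 3 infected
Step 1: +10 new -> 13 infected
Step 2: +12 new -> 25 infected
Step 3: +9 new -> 34 infected
Step 4: +5 new -> 39 infected
Step 5: +1 new -> 40 infected
Step 6: +0 new -> 40 infected

Answer: 40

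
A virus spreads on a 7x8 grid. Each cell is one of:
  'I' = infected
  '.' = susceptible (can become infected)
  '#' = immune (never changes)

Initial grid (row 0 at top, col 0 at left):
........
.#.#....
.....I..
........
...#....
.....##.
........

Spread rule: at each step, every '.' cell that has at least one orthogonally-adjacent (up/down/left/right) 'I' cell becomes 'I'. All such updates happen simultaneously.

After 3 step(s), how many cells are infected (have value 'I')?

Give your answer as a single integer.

Step 0 (initial): 1 infected
Step 1: +4 new -> 5 infected
Step 2: +8 new -> 13 infected
Step 3: +8 new -> 21 infected

Answer: 21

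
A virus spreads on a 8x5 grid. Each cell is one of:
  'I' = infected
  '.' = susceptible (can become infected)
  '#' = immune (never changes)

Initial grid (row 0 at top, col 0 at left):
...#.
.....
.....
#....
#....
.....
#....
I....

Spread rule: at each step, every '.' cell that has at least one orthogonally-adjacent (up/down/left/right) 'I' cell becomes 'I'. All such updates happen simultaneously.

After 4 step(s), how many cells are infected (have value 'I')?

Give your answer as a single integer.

Answer: 12

Derivation:
Step 0 (initial): 1 infected
Step 1: +1 new -> 2 infected
Step 2: +2 new -> 4 infected
Step 3: +3 new -> 7 infected
Step 4: +5 new -> 12 infected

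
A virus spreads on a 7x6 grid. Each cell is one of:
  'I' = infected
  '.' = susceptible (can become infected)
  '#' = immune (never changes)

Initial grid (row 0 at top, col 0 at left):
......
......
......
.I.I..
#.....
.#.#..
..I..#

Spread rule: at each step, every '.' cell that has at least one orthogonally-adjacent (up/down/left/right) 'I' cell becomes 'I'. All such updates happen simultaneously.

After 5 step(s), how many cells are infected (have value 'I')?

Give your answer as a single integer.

Answer: 38

Derivation:
Step 0 (initial): 3 infected
Step 1: +10 new -> 13 infected
Step 2: +10 new -> 23 infected
Step 3: +9 new -> 32 infected
Step 4: +5 new -> 37 infected
Step 5: +1 new -> 38 infected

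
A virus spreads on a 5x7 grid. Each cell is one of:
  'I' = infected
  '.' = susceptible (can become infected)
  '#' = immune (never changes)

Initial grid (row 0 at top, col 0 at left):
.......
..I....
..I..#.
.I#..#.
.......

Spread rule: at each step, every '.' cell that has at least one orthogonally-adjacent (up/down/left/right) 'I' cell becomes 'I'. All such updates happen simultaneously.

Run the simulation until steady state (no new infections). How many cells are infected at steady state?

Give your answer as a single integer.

Answer: 32

Derivation:
Step 0 (initial): 3 infected
Step 1: +7 new -> 10 infected
Step 2: +9 new -> 19 infected
Step 3: +5 new -> 24 infected
Step 4: +3 new -> 27 infected
Step 5: +3 new -> 30 infected
Step 6: +2 new -> 32 infected
Step 7: +0 new -> 32 infected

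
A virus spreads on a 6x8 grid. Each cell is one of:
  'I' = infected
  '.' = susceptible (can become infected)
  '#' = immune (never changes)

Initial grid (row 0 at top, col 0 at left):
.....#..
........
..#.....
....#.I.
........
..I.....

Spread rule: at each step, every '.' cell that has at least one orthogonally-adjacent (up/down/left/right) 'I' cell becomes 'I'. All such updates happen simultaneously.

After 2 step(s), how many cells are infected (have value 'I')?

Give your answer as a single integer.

Answer: 20

Derivation:
Step 0 (initial): 2 infected
Step 1: +7 new -> 9 infected
Step 2: +11 new -> 20 infected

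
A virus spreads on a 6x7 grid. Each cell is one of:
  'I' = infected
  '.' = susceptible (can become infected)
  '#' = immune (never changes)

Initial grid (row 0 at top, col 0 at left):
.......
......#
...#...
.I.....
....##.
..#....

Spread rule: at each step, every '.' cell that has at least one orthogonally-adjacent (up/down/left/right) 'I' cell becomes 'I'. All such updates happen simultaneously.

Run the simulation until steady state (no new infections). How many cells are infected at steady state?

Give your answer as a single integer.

Answer: 37

Derivation:
Step 0 (initial): 1 infected
Step 1: +4 new -> 5 infected
Step 2: +7 new -> 12 infected
Step 3: +6 new -> 18 infected
Step 4: +6 new -> 24 infected
Step 5: +5 new -> 29 infected
Step 6: +5 new -> 34 infected
Step 7: +2 new -> 36 infected
Step 8: +1 new -> 37 infected
Step 9: +0 new -> 37 infected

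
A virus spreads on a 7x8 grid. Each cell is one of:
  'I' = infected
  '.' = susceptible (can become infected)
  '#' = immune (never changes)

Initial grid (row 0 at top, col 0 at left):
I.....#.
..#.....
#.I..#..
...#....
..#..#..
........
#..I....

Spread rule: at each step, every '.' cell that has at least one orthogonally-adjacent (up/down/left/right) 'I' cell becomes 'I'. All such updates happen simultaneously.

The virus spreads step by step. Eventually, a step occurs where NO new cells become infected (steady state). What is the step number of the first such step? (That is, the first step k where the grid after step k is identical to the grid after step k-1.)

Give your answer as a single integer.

Step 0 (initial): 3 infected
Step 1: +8 new -> 11 infected
Step 2: +10 new -> 21 infected
Step 3: +9 new -> 30 infected
Step 4: +7 new -> 37 infected
Step 5: +5 new -> 42 infected
Step 6: +4 new -> 46 infected
Step 7: +2 new -> 48 infected
Step 8: +0 new -> 48 infected

Answer: 8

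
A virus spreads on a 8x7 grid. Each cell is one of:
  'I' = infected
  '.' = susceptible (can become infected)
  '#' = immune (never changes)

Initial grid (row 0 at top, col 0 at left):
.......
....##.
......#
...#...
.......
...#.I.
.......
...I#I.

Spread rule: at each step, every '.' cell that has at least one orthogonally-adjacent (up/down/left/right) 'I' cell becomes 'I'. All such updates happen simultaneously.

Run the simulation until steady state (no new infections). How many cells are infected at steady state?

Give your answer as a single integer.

Step 0 (initial): 3 infected
Step 1: +7 new -> 10 infected
Step 2: +7 new -> 17 infected
Step 3: +7 new -> 24 infected
Step 4: +4 new -> 28 infected
Step 5: +4 new -> 32 infected
Step 6: +4 new -> 36 infected
Step 7: +4 new -> 40 infected
Step 8: +4 new -> 44 infected
Step 9: +3 new -> 47 infected
Step 10: +2 new -> 49 infected
Step 11: +1 new -> 50 infected
Step 12: +0 new -> 50 infected

Answer: 50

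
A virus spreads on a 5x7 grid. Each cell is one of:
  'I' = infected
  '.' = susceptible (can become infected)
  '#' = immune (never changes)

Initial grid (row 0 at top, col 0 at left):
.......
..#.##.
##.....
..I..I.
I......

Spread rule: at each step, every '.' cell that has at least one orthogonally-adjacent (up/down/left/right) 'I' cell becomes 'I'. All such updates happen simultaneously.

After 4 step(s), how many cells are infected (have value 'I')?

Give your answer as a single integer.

Answer: 23

Derivation:
Step 0 (initial): 3 infected
Step 1: +10 new -> 13 infected
Step 2: +6 new -> 19 infected
Step 3: +2 new -> 21 infected
Step 4: +2 new -> 23 infected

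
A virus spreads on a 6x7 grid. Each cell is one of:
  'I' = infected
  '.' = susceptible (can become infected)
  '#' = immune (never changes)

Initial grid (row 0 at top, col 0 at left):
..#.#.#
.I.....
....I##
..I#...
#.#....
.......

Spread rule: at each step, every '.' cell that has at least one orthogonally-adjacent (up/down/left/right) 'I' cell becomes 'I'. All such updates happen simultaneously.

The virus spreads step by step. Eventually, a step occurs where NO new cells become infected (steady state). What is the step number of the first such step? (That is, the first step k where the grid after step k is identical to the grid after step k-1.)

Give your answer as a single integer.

Answer: 6

Derivation:
Step 0 (initial): 3 infected
Step 1: +9 new -> 12 infected
Step 2: +8 new -> 20 infected
Step 3: +8 new -> 28 infected
Step 4: +5 new -> 33 infected
Step 5: +1 new -> 34 infected
Step 6: +0 new -> 34 infected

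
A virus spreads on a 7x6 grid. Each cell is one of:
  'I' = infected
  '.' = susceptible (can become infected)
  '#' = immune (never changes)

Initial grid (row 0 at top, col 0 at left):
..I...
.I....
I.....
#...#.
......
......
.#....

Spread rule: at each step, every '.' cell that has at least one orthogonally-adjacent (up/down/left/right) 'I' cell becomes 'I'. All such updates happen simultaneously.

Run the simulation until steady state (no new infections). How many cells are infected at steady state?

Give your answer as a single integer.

Answer: 39

Derivation:
Step 0 (initial): 3 infected
Step 1: +5 new -> 8 infected
Step 2: +5 new -> 13 infected
Step 3: +5 new -> 18 infected
Step 4: +6 new -> 24 infected
Step 5: +4 new -> 28 infected
Step 6: +5 new -> 33 infected
Step 7: +3 new -> 36 infected
Step 8: +2 new -> 38 infected
Step 9: +1 new -> 39 infected
Step 10: +0 new -> 39 infected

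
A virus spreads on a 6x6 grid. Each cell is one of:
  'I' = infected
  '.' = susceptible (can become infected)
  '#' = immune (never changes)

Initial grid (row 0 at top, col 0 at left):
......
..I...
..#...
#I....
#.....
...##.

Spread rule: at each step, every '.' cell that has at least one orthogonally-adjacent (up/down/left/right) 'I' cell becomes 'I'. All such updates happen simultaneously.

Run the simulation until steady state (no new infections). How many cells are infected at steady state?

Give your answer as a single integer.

Answer: 31

Derivation:
Step 0 (initial): 2 infected
Step 1: +6 new -> 8 infected
Step 2: +9 new -> 17 infected
Step 3: +8 new -> 25 infected
Step 4: +4 new -> 29 infected
Step 5: +1 new -> 30 infected
Step 6: +1 new -> 31 infected
Step 7: +0 new -> 31 infected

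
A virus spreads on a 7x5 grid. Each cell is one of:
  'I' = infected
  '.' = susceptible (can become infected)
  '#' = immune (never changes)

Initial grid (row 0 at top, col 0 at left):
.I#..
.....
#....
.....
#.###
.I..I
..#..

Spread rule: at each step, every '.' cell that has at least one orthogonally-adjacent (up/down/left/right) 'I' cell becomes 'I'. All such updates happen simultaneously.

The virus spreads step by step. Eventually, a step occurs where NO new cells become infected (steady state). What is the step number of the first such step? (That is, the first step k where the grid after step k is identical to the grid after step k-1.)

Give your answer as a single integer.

Step 0 (initial): 3 infected
Step 1: +8 new -> 11 infected
Step 2: +6 new -> 17 infected
Step 3: +4 new -> 21 infected
Step 4: +4 new -> 25 infected
Step 5: +3 new -> 28 infected
Step 6: +0 new -> 28 infected

Answer: 6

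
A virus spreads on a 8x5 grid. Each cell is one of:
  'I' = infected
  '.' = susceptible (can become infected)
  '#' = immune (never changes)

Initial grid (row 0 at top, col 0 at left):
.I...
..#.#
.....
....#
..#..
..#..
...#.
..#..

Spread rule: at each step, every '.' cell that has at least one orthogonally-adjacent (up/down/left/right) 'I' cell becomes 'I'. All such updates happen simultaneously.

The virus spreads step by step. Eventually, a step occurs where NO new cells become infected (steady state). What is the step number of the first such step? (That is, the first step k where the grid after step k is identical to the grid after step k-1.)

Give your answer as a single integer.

Answer: 12

Derivation:
Step 0 (initial): 1 infected
Step 1: +3 new -> 4 infected
Step 2: +3 new -> 7 infected
Step 3: +5 new -> 12 infected
Step 4: +4 new -> 16 infected
Step 5: +4 new -> 20 infected
Step 6: +3 new -> 23 infected
Step 7: +5 new -> 28 infected
Step 8: +2 new -> 30 infected
Step 9: +1 new -> 31 infected
Step 10: +1 new -> 32 infected
Step 11: +1 new -> 33 infected
Step 12: +0 new -> 33 infected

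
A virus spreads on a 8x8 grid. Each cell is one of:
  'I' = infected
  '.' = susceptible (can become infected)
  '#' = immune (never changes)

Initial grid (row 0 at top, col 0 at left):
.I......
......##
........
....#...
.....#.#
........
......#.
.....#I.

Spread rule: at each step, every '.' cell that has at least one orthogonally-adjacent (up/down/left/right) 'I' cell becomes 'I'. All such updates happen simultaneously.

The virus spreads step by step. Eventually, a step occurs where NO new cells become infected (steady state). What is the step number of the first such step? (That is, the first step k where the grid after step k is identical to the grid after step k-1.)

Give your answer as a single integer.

Step 0 (initial): 2 infected
Step 1: +4 new -> 6 infected
Step 2: +5 new -> 11 infected
Step 3: +6 new -> 17 infected
Step 4: +7 new -> 24 infected
Step 5: +9 new -> 33 infected
Step 6: +9 new -> 42 infected
Step 7: +9 new -> 51 infected
Step 8: +5 new -> 56 infected
Step 9: +1 new -> 57 infected
Step 10: +0 new -> 57 infected

Answer: 10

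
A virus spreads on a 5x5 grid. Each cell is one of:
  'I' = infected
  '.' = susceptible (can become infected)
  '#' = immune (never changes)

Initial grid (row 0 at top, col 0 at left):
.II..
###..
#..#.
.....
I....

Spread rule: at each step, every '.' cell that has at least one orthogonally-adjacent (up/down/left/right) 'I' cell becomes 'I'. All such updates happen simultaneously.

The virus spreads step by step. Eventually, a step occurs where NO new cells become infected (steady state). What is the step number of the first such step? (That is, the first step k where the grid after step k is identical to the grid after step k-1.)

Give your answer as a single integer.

Answer: 6

Derivation:
Step 0 (initial): 3 infected
Step 1: +4 new -> 7 infected
Step 2: +4 new -> 11 infected
Step 3: +4 new -> 15 infected
Step 4: +4 new -> 19 infected
Step 5: +1 new -> 20 infected
Step 6: +0 new -> 20 infected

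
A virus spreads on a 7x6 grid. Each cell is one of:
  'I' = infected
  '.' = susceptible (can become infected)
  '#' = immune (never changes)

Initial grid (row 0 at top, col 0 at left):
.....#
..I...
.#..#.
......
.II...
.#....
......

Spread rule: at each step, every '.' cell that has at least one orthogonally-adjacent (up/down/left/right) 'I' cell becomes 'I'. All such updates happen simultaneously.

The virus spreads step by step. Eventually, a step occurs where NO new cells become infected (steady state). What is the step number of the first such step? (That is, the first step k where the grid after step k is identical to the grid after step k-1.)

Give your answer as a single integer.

Step 0 (initial): 3 infected
Step 1: +9 new -> 12 infected
Step 2: +11 new -> 23 infected
Step 3: +10 new -> 33 infected
Step 4: +4 new -> 37 infected
Step 5: +1 new -> 38 infected
Step 6: +0 new -> 38 infected

Answer: 6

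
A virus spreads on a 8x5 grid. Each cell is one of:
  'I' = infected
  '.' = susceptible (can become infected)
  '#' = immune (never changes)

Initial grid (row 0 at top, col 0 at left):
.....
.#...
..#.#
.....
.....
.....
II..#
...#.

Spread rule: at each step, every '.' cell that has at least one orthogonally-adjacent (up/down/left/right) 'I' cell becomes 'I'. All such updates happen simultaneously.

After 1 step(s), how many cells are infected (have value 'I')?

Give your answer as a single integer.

Answer: 7

Derivation:
Step 0 (initial): 2 infected
Step 1: +5 new -> 7 infected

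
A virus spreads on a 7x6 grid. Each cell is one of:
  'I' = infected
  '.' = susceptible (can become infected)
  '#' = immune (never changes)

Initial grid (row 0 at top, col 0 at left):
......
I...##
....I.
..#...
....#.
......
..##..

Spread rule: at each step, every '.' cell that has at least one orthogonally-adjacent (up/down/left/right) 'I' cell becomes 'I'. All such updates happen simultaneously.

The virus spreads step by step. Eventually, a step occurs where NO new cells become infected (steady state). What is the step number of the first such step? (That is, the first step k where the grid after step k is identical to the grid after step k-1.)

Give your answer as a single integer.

Step 0 (initial): 2 infected
Step 1: +6 new -> 8 infected
Step 2: +8 new -> 16 infected
Step 3: +6 new -> 22 infected
Step 4: +6 new -> 28 infected
Step 5: +6 new -> 34 infected
Step 6: +2 new -> 36 infected
Step 7: +0 new -> 36 infected

Answer: 7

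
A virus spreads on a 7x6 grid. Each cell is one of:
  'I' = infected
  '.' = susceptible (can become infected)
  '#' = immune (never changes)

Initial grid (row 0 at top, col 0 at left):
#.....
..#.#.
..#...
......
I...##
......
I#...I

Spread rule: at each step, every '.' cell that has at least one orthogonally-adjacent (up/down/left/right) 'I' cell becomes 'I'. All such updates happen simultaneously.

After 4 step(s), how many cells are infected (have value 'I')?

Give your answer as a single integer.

Step 0 (initial): 3 infected
Step 1: +5 new -> 8 infected
Step 2: +6 new -> 14 infected
Step 3: +7 new -> 21 infected
Step 4: +2 new -> 23 infected

Answer: 23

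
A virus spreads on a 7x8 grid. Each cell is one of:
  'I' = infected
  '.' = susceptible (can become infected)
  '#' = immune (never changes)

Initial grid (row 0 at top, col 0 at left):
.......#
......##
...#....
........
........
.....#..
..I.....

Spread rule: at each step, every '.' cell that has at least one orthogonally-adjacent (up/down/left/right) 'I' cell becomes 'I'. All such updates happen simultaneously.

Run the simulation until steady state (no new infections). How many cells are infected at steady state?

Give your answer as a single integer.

Answer: 51

Derivation:
Step 0 (initial): 1 infected
Step 1: +3 new -> 4 infected
Step 2: +5 new -> 9 infected
Step 3: +6 new -> 15 infected
Step 4: +6 new -> 21 infected
Step 5: +7 new -> 28 infected
Step 6: +8 new -> 36 infected
Step 7: +7 new -> 43 infected
Step 8: +5 new -> 48 infected
Step 9: +2 new -> 50 infected
Step 10: +1 new -> 51 infected
Step 11: +0 new -> 51 infected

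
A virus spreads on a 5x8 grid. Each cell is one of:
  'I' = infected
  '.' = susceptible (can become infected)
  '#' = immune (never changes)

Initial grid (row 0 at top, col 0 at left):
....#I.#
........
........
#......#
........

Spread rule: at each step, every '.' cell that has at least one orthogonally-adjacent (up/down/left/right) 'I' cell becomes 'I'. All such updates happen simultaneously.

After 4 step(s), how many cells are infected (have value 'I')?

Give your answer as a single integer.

Step 0 (initial): 1 infected
Step 1: +2 new -> 3 infected
Step 2: +3 new -> 6 infected
Step 3: +5 new -> 11 infected
Step 4: +7 new -> 18 infected

Answer: 18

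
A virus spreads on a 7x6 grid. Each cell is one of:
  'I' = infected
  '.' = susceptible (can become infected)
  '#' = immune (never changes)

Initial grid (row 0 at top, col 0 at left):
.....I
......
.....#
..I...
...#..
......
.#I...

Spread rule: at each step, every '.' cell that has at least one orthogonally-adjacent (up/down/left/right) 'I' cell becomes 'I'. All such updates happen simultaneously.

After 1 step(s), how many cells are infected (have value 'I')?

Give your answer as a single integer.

Step 0 (initial): 3 infected
Step 1: +8 new -> 11 infected

Answer: 11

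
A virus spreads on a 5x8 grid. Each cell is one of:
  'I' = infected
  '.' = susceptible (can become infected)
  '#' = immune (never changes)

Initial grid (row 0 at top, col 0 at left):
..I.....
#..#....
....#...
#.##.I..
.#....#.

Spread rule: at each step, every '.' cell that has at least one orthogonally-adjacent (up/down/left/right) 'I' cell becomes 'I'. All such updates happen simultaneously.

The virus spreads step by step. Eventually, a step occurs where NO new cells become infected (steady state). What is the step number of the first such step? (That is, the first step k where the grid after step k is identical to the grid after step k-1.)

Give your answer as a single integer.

Step 0 (initial): 2 infected
Step 1: +7 new -> 9 infected
Step 2: +8 new -> 17 infected
Step 3: +8 new -> 25 infected
Step 4: +5 new -> 30 infected
Step 5: +1 new -> 31 infected
Step 6: +0 new -> 31 infected

Answer: 6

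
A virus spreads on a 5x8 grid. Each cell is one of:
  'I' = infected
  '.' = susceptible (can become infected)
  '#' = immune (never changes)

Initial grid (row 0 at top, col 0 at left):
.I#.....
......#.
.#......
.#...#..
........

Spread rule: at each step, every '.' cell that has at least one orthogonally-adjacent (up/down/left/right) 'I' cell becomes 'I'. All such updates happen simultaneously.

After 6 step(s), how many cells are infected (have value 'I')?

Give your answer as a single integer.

Answer: 24

Derivation:
Step 0 (initial): 1 infected
Step 1: +2 new -> 3 infected
Step 2: +2 new -> 5 infected
Step 3: +3 new -> 8 infected
Step 4: +5 new -> 13 infected
Step 5: +6 new -> 19 infected
Step 6: +5 new -> 24 infected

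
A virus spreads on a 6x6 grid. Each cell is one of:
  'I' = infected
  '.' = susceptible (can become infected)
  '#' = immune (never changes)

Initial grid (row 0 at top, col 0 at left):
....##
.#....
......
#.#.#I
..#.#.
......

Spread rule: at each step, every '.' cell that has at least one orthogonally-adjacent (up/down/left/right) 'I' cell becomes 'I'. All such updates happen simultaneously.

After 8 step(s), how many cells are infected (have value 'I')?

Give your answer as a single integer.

Step 0 (initial): 1 infected
Step 1: +2 new -> 3 infected
Step 2: +3 new -> 6 infected
Step 3: +3 new -> 9 infected
Step 4: +4 new -> 13 infected
Step 5: +5 new -> 18 infected
Step 6: +4 new -> 22 infected
Step 7: +4 new -> 26 infected
Step 8: +2 new -> 28 infected

Answer: 28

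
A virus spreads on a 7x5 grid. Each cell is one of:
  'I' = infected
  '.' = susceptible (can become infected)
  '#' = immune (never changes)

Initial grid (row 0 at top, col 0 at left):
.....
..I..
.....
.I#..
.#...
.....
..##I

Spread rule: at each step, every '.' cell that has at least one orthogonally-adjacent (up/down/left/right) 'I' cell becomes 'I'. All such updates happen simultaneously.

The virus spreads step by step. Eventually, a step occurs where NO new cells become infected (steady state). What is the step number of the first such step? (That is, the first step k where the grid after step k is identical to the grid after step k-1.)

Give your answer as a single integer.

Answer: 6

Derivation:
Step 0 (initial): 3 infected
Step 1: +7 new -> 10 infected
Step 2: +9 new -> 19 infected
Step 3: +8 new -> 27 infected
Step 4: +3 new -> 30 infected
Step 5: +1 new -> 31 infected
Step 6: +0 new -> 31 infected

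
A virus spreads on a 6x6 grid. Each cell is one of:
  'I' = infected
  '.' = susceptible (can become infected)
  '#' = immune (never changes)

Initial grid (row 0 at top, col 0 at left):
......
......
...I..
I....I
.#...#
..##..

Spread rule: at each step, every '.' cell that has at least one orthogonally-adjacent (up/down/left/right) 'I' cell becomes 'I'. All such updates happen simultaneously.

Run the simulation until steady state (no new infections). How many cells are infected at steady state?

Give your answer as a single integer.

Step 0 (initial): 3 infected
Step 1: +9 new -> 12 infected
Step 2: +10 new -> 22 infected
Step 3: +8 new -> 30 infected
Step 4: +2 new -> 32 infected
Step 5: +0 new -> 32 infected

Answer: 32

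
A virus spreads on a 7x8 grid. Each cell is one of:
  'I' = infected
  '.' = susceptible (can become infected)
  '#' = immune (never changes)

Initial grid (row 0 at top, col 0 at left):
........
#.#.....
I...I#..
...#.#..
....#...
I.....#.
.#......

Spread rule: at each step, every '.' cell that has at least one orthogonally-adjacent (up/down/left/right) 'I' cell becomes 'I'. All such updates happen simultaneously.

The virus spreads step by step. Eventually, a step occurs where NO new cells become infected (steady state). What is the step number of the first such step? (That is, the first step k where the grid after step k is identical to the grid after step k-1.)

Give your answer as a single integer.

Step 0 (initial): 3 infected
Step 1: +8 new -> 11 infected
Step 2: +8 new -> 19 infected
Step 3: +8 new -> 27 infected
Step 4: +8 new -> 35 infected
Step 5: +5 new -> 40 infected
Step 6: +4 new -> 44 infected
Step 7: +2 new -> 46 infected
Step 8: +2 new -> 48 infected
Step 9: +0 new -> 48 infected

Answer: 9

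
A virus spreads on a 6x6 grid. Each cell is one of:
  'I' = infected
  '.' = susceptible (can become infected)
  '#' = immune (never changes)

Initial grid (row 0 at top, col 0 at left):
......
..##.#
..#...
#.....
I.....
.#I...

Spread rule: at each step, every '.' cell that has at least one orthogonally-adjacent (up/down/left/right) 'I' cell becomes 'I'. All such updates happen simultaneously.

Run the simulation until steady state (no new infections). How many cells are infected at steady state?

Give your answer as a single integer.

Answer: 30

Derivation:
Step 0 (initial): 2 infected
Step 1: +4 new -> 6 infected
Step 2: +4 new -> 10 infected
Step 3: +4 new -> 14 infected
Step 4: +5 new -> 19 infected
Step 5: +4 new -> 23 infected
Step 6: +4 new -> 27 infected
Step 7: +2 new -> 29 infected
Step 8: +1 new -> 30 infected
Step 9: +0 new -> 30 infected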